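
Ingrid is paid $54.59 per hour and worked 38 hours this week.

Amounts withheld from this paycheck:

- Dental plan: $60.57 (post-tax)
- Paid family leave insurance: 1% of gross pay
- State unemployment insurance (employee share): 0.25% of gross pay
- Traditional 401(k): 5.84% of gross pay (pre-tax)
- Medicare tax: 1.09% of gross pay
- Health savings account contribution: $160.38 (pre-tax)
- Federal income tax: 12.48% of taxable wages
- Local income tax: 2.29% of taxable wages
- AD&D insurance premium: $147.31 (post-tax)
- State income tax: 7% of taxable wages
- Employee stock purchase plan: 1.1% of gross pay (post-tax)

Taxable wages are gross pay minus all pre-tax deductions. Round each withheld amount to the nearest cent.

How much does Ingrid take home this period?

Gross pay: 38 × $54.59 = $2074.42
Health savings account contribution: $160.38
Traditional 401(k): $2074.42 × 0.0584 = $121.15
Pre-tax total = $160.38 + $121.15 = $281.53
Taxable wages = $2074.42 − $281.53 = $1792.89
Federal income tax: $1792.89 × 0.1248 = $223.75
Local income tax: $1792.89 × 0.0229 = $41.06
State income tax: $1792.89 × 0.07 = $125.50
Paid family leave insurance: $2074.42 × 0.01 = $20.74
State unemployment insurance (employee share): $2074.42 × 0.0025 = $5.19
Medicare tax: $2074.42 × 0.0109 = $22.61
Dental plan: $60.57
Employee stock purchase plan: $2074.42 × 0.011 = $22.82
AD&D insurance premium: $147.31
Total deductions = $160.38 + $121.15 + $223.75 + $41.06 + $125.50 + $20.74 + $5.19 + $22.61 + $60.57 + $22.82 + $147.31 = $951.08
Net pay = $2074.42 − $951.08 = $1123.34

$1123.34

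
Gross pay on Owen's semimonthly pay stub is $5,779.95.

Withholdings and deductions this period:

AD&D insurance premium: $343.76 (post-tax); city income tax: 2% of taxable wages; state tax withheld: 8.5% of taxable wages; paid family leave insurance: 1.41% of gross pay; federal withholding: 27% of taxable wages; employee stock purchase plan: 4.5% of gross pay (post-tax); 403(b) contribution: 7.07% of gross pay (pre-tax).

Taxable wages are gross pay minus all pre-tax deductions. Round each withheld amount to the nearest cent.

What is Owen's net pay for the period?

403(b) contribution: $5,779.95 × 0.0707 = $408.64
Taxable wages = $5,779.95 − $408.64 = $5,371.31
Federal withholding: $5,371.31 × 0.27 = $1,450.25
State tax withheld: $5,371.31 × 0.085 = $456.56
City income tax: $5,371.31 × 0.02 = $107.43
Paid family leave insurance: $5,779.95 × 0.0141 = $81.50
AD&D insurance premium: $343.76
Employee stock purchase plan: $5,779.95 × 0.045 = $260.10
Total deductions = $408.64 + $1,450.25 + $456.56 + $107.43 + $81.50 + $343.76 + $260.10 = $3,108.24
Net pay = $5,779.95 − $3,108.24 = $2,671.71

$2,671.71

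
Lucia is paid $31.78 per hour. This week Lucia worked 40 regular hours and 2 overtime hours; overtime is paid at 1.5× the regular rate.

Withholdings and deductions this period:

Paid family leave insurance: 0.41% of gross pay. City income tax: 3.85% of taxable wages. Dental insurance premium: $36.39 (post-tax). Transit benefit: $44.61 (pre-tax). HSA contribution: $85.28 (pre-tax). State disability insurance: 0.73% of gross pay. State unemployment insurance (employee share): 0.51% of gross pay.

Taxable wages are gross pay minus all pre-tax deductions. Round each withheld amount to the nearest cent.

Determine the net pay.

Regular pay: 40 × $31.78 = $1,271.20
Overtime pay: 2 × $31.78 × 1.5 = $95.34
Gross pay = $1,271.20 + $95.34 = $1,366.54
Transit benefit: $44.61
HSA contribution: $85.28
Pre-tax total = $44.61 + $85.28 = $129.89
Taxable wages = $1,366.54 − $129.89 = $1,236.65
City income tax: $1,236.65 × 0.0385 = $47.61
State disability insurance: $1,366.54 × 0.0073 = $9.98
State unemployment insurance (employee share): $1,366.54 × 0.0051 = $6.97
Paid family leave insurance: $1,366.54 × 0.0041 = $5.60
Dental insurance premium: $36.39
Total deductions = $44.61 + $85.28 + $47.61 + $9.98 + $6.97 + $5.60 + $36.39 = $236.44
Net pay = $1,366.54 − $236.44 = $1,130.10

$1,130.10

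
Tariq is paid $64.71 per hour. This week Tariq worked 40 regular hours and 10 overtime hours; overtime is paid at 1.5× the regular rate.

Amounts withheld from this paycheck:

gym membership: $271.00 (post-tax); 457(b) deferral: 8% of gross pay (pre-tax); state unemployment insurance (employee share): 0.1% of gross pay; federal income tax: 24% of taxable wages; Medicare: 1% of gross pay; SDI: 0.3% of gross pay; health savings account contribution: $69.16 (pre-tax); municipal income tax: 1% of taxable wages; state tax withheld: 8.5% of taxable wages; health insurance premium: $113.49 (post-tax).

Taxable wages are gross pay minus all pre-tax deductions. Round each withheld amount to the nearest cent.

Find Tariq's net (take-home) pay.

$1,697.12

Regular pay: 40 × $64.71 = $2,588.40
Overtime pay: 10 × $64.71 × 1.5 = $970.65
Gross pay = $2,588.40 + $970.65 = $3,559.05
457(b) deferral: $3,559.05 × 0.08 = $284.72
Health savings account contribution: $69.16
Pre-tax total = $284.72 + $69.16 = $353.88
Taxable wages = $3,559.05 − $353.88 = $3,205.17
State tax withheld: $3,205.17 × 0.085 = $272.44
Municipal income tax: $3,205.17 × 0.01 = $32.05
Federal income tax: $3,205.17 × 0.24 = $769.24
Medicare: $3,559.05 × 0.01 = $35.59
SDI: $3,559.05 × 0.003 = $10.68
State unemployment insurance (employee share): $3,559.05 × 0.001 = $3.56
Health insurance premium: $113.49
Gym membership: $271.00
Total deductions = $284.72 + $69.16 + $272.44 + $32.05 + $769.24 + $35.59 + $10.68 + $3.56 + $113.49 + $271.00 = $1,861.93
Net pay = $3,559.05 − $1,861.93 = $1,697.12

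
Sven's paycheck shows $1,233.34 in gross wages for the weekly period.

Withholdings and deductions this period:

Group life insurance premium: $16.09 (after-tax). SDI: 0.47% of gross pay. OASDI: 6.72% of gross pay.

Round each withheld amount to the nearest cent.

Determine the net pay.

$1,128.57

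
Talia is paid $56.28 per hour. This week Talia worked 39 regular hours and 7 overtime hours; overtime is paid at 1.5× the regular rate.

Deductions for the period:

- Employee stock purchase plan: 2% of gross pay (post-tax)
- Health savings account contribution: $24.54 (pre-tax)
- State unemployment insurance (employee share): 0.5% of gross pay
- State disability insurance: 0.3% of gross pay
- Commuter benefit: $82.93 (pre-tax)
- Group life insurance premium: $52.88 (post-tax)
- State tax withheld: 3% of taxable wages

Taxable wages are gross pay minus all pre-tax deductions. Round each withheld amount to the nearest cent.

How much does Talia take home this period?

$2467.15

Regular pay: 39 × $56.28 = $2194.92
Overtime pay: 7 × $56.28 × 1.5 = $590.94
Gross pay = $2194.92 + $590.94 = $2785.86
Commuter benefit: $82.93
Health savings account contribution: $24.54
Pre-tax total = $82.93 + $24.54 = $107.47
Taxable wages = $2785.86 − $107.47 = $2678.39
State tax withheld: $2678.39 × 0.03 = $80.35
State disability insurance: $2785.86 × 0.003 = $8.36
State unemployment insurance (employee share): $2785.86 × 0.005 = $13.93
Employee stock purchase plan: $2785.86 × 0.02 = $55.72
Group life insurance premium: $52.88
Total deductions = $82.93 + $24.54 + $80.35 + $8.36 + $13.93 + $55.72 + $52.88 = $318.71
Net pay = $2785.86 − $318.71 = $2467.15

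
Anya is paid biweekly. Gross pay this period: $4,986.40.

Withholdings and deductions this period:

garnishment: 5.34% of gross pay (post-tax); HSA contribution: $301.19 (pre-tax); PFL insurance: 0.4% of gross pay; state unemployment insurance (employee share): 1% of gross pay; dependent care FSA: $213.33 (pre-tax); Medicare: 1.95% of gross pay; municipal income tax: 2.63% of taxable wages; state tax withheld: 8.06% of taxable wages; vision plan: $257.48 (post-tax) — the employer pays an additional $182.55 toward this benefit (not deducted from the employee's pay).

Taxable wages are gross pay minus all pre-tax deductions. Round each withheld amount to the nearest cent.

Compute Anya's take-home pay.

$3,303.05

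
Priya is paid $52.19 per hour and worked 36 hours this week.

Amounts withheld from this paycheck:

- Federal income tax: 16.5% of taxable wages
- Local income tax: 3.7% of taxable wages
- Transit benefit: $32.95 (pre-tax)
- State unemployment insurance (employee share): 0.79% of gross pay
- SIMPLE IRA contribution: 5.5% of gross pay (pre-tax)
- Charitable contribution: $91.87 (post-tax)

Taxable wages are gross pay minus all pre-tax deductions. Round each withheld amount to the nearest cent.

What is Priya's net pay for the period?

$1,283.85

Gross pay: 36 × $52.19 = $1,878.84
Transit benefit: $32.95
SIMPLE IRA contribution: $1,878.84 × 0.055 = $103.34
Pre-tax total = $32.95 + $103.34 = $136.29
Taxable wages = $1,878.84 − $136.29 = $1,742.55
Local income tax: $1,742.55 × 0.037 = $64.47
Federal income tax: $1,742.55 × 0.165 = $287.52
State unemployment insurance (employee share): $1,878.84 × 0.0079 = $14.84
Charitable contribution: $91.87
Total deductions = $32.95 + $103.34 + $64.47 + $287.52 + $14.84 + $91.87 = $594.99
Net pay = $1,878.84 − $594.99 = $1,283.85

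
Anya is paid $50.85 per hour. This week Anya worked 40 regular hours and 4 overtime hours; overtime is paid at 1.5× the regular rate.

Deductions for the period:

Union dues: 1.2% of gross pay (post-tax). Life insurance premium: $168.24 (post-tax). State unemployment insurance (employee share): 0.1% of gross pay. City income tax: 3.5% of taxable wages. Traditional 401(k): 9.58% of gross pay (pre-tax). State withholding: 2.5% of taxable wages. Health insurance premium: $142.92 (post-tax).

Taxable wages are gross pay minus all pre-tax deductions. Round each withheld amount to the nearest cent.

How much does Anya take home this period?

$1,646.53

Regular pay: 40 × $50.85 = $2,034.00
Overtime pay: 4 × $50.85 × 1.5 = $305.10
Gross pay = $2,034.00 + $305.10 = $2,339.10
Traditional 401(k): $2,339.10 × 0.0958 = $224.09
Taxable wages = $2,339.10 − $224.09 = $2,115.01
State withholding: $2,115.01 × 0.025 = $52.88
City income tax: $2,115.01 × 0.035 = $74.03
State unemployment insurance (employee share): $2,339.10 × 0.001 = $2.34
Union dues: $2,339.10 × 0.012 = $28.07
Life insurance premium: $168.24
Health insurance premium: $142.92
Total deductions = $224.09 + $52.88 + $74.03 + $2.34 + $28.07 + $168.24 + $142.92 = $692.57
Net pay = $2,339.10 − $692.57 = $1,646.53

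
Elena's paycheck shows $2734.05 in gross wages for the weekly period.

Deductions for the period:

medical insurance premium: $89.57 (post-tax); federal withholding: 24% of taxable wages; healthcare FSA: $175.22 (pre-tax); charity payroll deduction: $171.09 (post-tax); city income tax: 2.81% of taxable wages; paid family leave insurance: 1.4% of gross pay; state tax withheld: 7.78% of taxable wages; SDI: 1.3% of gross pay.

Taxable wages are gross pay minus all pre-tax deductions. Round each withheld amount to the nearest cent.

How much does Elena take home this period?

$1339.25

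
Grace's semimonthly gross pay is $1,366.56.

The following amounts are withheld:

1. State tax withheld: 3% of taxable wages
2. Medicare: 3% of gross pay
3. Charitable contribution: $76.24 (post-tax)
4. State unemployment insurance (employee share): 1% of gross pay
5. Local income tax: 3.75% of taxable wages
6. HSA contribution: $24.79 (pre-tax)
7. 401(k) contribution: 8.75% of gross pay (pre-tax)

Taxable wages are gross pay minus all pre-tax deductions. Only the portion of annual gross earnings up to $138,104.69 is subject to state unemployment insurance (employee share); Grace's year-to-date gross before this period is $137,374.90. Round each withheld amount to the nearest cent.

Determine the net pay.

HSA contribution: $24.79
401(k) contribution: $1,366.56 × 0.0875 = $119.57
Pre-tax total = $24.79 + $119.57 = $144.36
Taxable wages = $1,366.56 − $144.36 = $1,222.20
State tax withheld: $1,222.20 × 0.03 = $36.67
Local income tax: $1,222.20 × 0.0375 = $45.83
State unemployment insurance (employee share): only $138,104.69 − $137,374.90 = $729.79 of this check is subject → $729.79 × 0.01 = $7.30
Medicare: $1,366.56 × 0.03 = $41.00
Charitable contribution: $76.24
Total deductions = $24.79 + $119.57 + $36.67 + $45.83 + $7.30 + $41.00 + $76.24 = $351.40
Net pay = $1,366.56 − $351.40 = $1,015.16

$1,015.16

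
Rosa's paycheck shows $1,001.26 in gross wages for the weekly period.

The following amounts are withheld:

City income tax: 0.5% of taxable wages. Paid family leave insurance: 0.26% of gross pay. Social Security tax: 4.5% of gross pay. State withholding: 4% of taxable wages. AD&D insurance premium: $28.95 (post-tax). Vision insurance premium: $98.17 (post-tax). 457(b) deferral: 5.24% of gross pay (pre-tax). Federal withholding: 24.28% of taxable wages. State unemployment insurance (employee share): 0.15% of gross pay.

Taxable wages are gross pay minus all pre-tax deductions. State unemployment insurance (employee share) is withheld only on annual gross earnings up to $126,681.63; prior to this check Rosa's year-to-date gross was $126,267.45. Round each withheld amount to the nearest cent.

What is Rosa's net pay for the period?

$500.33

457(b) deferral: $1,001.26 × 0.0524 = $52.47
Taxable wages = $1,001.26 − $52.47 = $948.79
State withholding: $948.79 × 0.04 = $37.95
Federal withholding: $948.79 × 0.2428 = $230.37
City income tax: $948.79 × 0.005 = $4.74
State unemployment insurance (employee share): only $126,681.63 − $126,267.45 = $414.18 of this check is subject → $414.18 × 0.0015 = $0.62
Paid family leave insurance: $1,001.26 × 0.0026 = $2.60
Social Security tax: $1,001.26 × 0.045 = $45.06
Vision insurance premium: $98.17
AD&D insurance premium: $28.95
Total deductions = $52.47 + $37.95 + $230.37 + $4.74 + $0.62 + $2.60 + $45.06 + $98.17 + $28.95 = $500.93
Net pay = $1,001.26 − $500.93 = $500.33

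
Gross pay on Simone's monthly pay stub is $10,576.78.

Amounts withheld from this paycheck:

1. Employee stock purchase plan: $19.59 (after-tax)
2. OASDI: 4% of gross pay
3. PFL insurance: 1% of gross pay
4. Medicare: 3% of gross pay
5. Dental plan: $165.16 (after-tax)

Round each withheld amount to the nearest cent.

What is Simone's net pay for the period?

$9,545.89

OASDI: $10,576.78 × 0.04 = $423.07
PFL insurance: $10,576.78 × 0.01 = $105.77
Medicare: $10,576.78 × 0.03 = $317.30
Dental plan: $165.16
Employee stock purchase plan: $19.59
Total deductions = $423.07 + $105.77 + $317.30 + $165.16 + $19.59 = $1,030.89
Net pay = $10,576.78 − $1,030.89 = $9,545.89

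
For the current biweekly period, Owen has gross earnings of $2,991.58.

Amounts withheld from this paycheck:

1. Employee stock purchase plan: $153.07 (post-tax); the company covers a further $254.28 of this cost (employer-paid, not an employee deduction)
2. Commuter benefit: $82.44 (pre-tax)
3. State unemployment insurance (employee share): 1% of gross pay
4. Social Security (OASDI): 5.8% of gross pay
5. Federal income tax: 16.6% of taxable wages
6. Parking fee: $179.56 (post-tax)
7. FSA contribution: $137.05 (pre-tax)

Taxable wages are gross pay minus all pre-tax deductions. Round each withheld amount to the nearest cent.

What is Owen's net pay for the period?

$1,775.86

FSA contribution: $137.05
Commuter benefit: $82.44
Pre-tax total = $137.05 + $82.44 = $219.49
Taxable wages = $2,991.58 − $219.49 = $2,772.09
Federal income tax: $2,772.09 × 0.166 = $460.17
Social Security (OASDI): $2,991.58 × 0.058 = $173.51
State unemployment insurance (employee share): $2,991.58 × 0.01 = $29.92
Parking fee: $179.56
Employee stock purchase plan: $153.07
(Employer's $254.28 toward employee stock purchase plan is not withheld from the employee.)
Total deductions = $137.05 + $82.44 + $460.17 + $173.51 + $29.92 + $179.56 + $153.07 = $1,215.72
Net pay = $2,991.58 − $1,215.72 = $1,775.86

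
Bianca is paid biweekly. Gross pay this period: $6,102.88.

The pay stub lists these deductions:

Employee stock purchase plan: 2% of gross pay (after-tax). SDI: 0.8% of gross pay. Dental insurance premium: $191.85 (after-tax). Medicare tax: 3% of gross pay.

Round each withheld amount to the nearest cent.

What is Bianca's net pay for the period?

$5,557.06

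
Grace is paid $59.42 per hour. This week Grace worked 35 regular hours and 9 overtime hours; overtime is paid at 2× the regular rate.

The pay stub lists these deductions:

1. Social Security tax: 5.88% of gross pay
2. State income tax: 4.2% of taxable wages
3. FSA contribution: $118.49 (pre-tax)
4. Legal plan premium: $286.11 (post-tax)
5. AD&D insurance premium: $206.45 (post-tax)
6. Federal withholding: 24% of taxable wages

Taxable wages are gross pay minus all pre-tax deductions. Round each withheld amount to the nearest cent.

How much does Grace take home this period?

Regular pay: 35 × $59.42 = $2,079.70
Overtime pay: 9 × $59.42 × 2 = $1,069.56
Gross pay = $2,079.70 + $1,069.56 = $3,149.26
FSA contribution: $118.49
Taxable wages = $3,149.26 − $118.49 = $3,030.77
State income tax: $3,030.77 × 0.042 = $127.29
Federal withholding: $3,030.77 × 0.24 = $727.38
Social Security tax: $3,149.26 × 0.0588 = $185.18
AD&D insurance premium: $206.45
Legal plan premium: $286.11
Total deductions = $118.49 + $127.29 + $727.38 + $185.18 + $206.45 + $286.11 = $1,650.90
Net pay = $3,149.26 − $1,650.90 = $1,498.36

$1,498.36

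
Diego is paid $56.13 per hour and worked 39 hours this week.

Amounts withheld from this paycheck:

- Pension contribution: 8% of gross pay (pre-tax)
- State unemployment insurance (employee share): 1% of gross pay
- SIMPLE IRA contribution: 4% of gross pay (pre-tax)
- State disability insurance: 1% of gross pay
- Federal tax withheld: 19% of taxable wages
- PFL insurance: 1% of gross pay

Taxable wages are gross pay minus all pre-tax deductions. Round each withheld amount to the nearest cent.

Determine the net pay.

Gross pay: 39 × $56.13 = $2,189.07
Pension contribution: $2,189.07 × 0.08 = $175.13
SIMPLE IRA contribution: $2,189.07 × 0.04 = $87.56
Pre-tax total = $175.13 + $87.56 = $262.69
Taxable wages = $2,189.07 − $262.69 = $1,926.38
Federal tax withheld: $1,926.38 × 0.19 = $366.01
State disability insurance: $2,189.07 × 0.01 = $21.89
PFL insurance: $2,189.07 × 0.01 = $21.89
State unemployment insurance (employee share): $2,189.07 × 0.01 = $21.89
Total deductions = $175.13 + $87.56 + $366.01 + $21.89 + $21.89 + $21.89 = $694.37
Net pay = $2,189.07 − $694.37 = $1,494.70

$1,494.70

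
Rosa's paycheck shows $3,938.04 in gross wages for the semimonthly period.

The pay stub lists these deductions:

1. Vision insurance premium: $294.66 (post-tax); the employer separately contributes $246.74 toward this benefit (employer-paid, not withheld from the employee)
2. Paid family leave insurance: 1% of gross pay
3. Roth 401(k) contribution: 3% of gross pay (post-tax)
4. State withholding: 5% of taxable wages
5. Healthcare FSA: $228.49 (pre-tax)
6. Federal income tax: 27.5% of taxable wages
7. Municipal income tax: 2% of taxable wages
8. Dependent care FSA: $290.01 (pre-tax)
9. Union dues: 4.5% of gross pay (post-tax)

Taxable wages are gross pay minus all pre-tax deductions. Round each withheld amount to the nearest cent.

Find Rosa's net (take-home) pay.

Dependent care FSA: $290.01
Healthcare FSA: $228.49
Pre-tax total = $290.01 + $228.49 = $518.50
Taxable wages = $3,938.04 − $518.50 = $3,419.54
Federal income tax: $3,419.54 × 0.275 = $940.37
Municipal income tax: $3,419.54 × 0.02 = $68.39
State withholding: $3,419.54 × 0.05 = $170.98
Paid family leave insurance: $3,938.04 × 0.01 = $39.38
Roth 401(k) contribution: $3,938.04 × 0.03 = $118.14
Union dues: $3,938.04 × 0.045 = $177.21
Vision insurance premium: $294.66
(Employer's $246.74 toward vision insurance premium is not withheld from the employee.)
Total deductions = $290.01 + $228.49 + $940.37 + $68.39 + $170.98 + $39.38 + $118.14 + $177.21 + $294.66 = $2,327.63
Net pay = $3,938.04 − $2,327.63 = $1,610.41

$1,610.41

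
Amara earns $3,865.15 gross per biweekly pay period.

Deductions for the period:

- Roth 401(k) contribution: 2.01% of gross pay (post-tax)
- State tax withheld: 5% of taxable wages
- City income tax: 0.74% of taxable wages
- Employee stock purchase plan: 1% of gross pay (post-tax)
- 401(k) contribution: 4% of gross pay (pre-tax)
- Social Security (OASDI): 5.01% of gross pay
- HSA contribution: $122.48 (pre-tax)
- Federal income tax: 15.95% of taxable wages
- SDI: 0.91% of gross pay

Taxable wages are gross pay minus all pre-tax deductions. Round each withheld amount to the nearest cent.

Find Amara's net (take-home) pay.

$2,464.66

401(k) contribution: $3,865.15 × 0.04 = $154.61
HSA contribution: $122.48
Pre-tax total = $154.61 + $122.48 = $277.09
Taxable wages = $3,865.15 − $277.09 = $3,588.06
State tax withheld: $3,588.06 × 0.05 = $179.40
Federal income tax: $3,588.06 × 0.1595 = $572.30
City income tax: $3,588.06 × 0.0074 = $26.55
SDI: $3,865.15 × 0.0091 = $35.17
Social Security (OASDI): $3,865.15 × 0.0501 = $193.64
Employee stock purchase plan: $3,865.15 × 0.01 = $38.65
Roth 401(k) contribution: $3,865.15 × 0.0201 = $77.69
Total deductions = $154.61 + $122.48 + $179.40 + $572.30 + $26.55 + $35.17 + $193.64 + $38.65 + $77.69 = $1,400.49
Net pay = $3,865.15 − $1,400.49 = $2,464.66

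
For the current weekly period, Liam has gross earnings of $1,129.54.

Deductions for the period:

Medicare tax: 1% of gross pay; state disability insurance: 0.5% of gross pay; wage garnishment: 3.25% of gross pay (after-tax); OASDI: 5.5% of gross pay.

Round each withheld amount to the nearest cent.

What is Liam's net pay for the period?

$1,013.76

Medicare tax: $1,129.54 × 0.01 = $11.30
State disability insurance: $1,129.54 × 0.005 = $5.65
OASDI: $1,129.54 × 0.055 = $62.12
Wage garnishment: $1,129.54 × 0.0325 = $36.71
Total deductions = $11.30 + $5.65 + $62.12 + $36.71 = $115.78
Net pay = $1,129.54 − $115.78 = $1,013.76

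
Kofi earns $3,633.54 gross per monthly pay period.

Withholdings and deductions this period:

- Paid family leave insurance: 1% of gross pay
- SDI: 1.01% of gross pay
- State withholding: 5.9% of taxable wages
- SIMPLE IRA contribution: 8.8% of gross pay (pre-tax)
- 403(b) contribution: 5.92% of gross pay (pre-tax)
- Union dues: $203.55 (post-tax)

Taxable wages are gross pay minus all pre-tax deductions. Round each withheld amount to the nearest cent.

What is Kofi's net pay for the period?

SIMPLE IRA contribution: $3,633.54 × 0.088 = $319.75
403(b) contribution: $3,633.54 × 0.0592 = $215.11
Pre-tax total = $319.75 + $215.11 = $534.86
Taxable wages = $3,633.54 − $534.86 = $3,098.68
State withholding: $3,098.68 × 0.059 = $182.82
SDI: $3,633.54 × 0.0101 = $36.70
Paid family leave insurance: $3,633.54 × 0.01 = $36.34
Union dues: $203.55
Total deductions = $319.75 + $215.11 + $182.82 + $36.70 + $36.34 + $203.55 = $994.27
Net pay = $3,633.54 − $994.27 = $2,639.27

$2,639.27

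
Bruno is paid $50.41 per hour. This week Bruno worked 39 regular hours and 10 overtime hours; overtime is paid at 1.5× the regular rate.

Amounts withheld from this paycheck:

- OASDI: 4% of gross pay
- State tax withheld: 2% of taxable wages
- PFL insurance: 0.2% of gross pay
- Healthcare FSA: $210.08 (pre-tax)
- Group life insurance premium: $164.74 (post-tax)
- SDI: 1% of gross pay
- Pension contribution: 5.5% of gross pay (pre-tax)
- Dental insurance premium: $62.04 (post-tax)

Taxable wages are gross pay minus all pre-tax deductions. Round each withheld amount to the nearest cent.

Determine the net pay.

Regular pay: 39 × $50.41 = $1,965.99
Overtime pay: 10 × $50.41 × 1.5 = $756.15
Gross pay = $1,965.99 + $756.15 = $2,722.14
Healthcare FSA: $210.08
Pension contribution: $2,722.14 × 0.055 = $149.72
Pre-tax total = $210.08 + $149.72 = $359.80
Taxable wages = $2,722.14 − $359.80 = $2,362.34
State tax withheld: $2,362.34 × 0.02 = $47.25
PFL insurance: $2,722.14 × 0.002 = $5.44
OASDI: $2,722.14 × 0.04 = $108.89
SDI: $2,722.14 × 0.01 = $27.22
Group life insurance premium: $164.74
Dental insurance premium: $62.04
Total deductions = $210.08 + $149.72 + $47.25 + $5.44 + $108.89 + $27.22 + $164.74 + $62.04 = $775.38
Net pay = $2,722.14 − $775.38 = $1,946.76

$1,946.76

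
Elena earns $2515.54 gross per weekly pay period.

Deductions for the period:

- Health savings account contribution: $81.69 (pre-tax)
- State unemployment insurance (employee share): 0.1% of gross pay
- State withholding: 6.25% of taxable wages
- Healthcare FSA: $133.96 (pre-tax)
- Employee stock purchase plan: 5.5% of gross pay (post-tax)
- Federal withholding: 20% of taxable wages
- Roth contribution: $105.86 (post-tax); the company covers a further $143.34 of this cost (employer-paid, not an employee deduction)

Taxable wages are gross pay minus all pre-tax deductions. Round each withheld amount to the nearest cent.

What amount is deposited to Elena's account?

Health savings account contribution: $81.69
Healthcare FSA: $133.96
Pre-tax total = $81.69 + $133.96 = $215.65
Taxable wages = $2515.54 − $215.65 = $2299.89
Federal withholding: $2299.89 × 0.2 = $459.98
State withholding: $2299.89 × 0.0625 = $143.74
State unemployment insurance (employee share): $2515.54 × 0.001 = $2.52
Employee stock purchase plan: $2515.54 × 0.055 = $138.35
Roth contribution: $105.86
(Employer's $143.34 toward Roth contribution is not withheld from the employee.)
Total deductions = $81.69 + $133.96 + $459.98 + $143.74 + $2.52 + $138.35 + $105.86 = $1066.10
Net pay = $2515.54 − $1066.10 = $1449.44

$1449.44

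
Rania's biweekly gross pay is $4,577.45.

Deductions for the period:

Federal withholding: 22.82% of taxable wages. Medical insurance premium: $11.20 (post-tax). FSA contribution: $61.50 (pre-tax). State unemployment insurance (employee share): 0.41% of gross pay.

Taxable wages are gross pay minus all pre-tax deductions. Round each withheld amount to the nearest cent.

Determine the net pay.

FSA contribution: $61.50
Taxable wages = $4,577.45 − $61.50 = $4,515.95
Federal withholding: $4,515.95 × 0.2282 = $1,030.54
State unemployment insurance (employee share): $4,577.45 × 0.0041 = $18.77
Medical insurance premium: $11.20
Total deductions = $61.50 + $1,030.54 + $18.77 + $11.20 = $1,122.01
Net pay = $4,577.45 − $1,122.01 = $3,455.44

$3,455.44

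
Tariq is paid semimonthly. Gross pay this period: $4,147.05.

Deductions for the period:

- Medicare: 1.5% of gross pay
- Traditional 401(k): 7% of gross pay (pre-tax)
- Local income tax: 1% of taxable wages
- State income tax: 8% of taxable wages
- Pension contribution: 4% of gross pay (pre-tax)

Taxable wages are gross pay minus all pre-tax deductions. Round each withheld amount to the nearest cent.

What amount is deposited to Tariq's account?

$3,296.49

Traditional 401(k): $4,147.05 × 0.07 = $290.29
Pension contribution: $4,147.05 × 0.04 = $165.88
Pre-tax total = $290.29 + $165.88 = $456.17
Taxable wages = $4,147.05 − $456.17 = $3,690.88
State income tax: $3,690.88 × 0.08 = $295.27
Local income tax: $3,690.88 × 0.01 = $36.91
Medicare: $4,147.05 × 0.015 = $62.21
Total deductions = $290.29 + $165.88 + $295.27 + $36.91 + $62.21 = $850.56
Net pay = $4,147.05 − $850.56 = $3,296.49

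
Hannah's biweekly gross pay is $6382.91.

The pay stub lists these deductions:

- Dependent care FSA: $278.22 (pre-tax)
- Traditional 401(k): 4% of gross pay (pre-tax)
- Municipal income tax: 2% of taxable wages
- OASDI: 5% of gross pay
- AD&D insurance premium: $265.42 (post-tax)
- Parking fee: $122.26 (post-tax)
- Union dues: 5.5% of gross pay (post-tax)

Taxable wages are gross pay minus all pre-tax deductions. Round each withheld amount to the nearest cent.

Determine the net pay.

$4674.49

Dependent care FSA: $278.22
Traditional 401(k): $6382.91 × 0.04 = $255.32
Pre-tax total = $278.22 + $255.32 = $533.54
Taxable wages = $6382.91 − $533.54 = $5849.37
Municipal income tax: $5849.37 × 0.02 = $116.99
OASDI: $6382.91 × 0.05 = $319.15
Union dues: $6382.91 × 0.055 = $351.06
Parking fee: $122.26
AD&D insurance premium: $265.42
Total deductions = $278.22 + $255.32 + $116.99 + $319.15 + $351.06 + $122.26 + $265.42 = $1708.42
Net pay = $6382.91 − $1708.42 = $4674.49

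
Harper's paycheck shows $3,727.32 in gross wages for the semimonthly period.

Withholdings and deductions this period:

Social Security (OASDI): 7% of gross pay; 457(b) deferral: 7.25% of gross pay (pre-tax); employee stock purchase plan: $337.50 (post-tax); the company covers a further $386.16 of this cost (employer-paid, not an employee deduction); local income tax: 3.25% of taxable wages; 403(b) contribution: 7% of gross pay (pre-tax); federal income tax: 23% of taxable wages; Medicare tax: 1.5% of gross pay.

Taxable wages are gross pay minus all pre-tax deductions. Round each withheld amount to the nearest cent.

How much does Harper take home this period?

457(b) deferral: $3,727.32 × 0.0725 = $270.23
403(b) contribution: $3,727.32 × 0.07 = $260.91
Pre-tax total = $270.23 + $260.91 = $531.14
Taxable wages = $3,727.32 − $531.14 = $3,196.18
Federal income tax: $3,196.18 × 0.23 = $735.12
Local income tax: $3,196.18 × 0.0325 = $103.88
Social Security (OASDI): $3,727.32 × 0.07 = $260.91
Medicare tax: $3,727.32 × 0.015 = $55.91
Employee stock purchase plan: $337.50
(Employer's $386.16 toward employee stock purchase plan is not withheld from the employee.)
Total deductions = $270.23 + $260.91 + $735.12 + $103.88 + $260.91 + $55.91 + $337.50 = $2,024.46
Net pay = $3,727.32 − $2,024.46 = $1,702.86

$1,702.86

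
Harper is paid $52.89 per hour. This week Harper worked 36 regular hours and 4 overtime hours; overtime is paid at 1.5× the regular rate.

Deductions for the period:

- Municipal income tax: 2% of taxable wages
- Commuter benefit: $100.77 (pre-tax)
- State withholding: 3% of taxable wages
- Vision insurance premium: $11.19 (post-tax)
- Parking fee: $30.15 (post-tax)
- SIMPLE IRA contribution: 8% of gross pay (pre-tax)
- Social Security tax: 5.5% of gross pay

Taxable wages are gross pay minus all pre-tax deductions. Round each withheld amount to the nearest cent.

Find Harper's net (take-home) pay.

$1682.23

Regular pay: 36 × $52.89 = $1904.04
Overtime pay: 4 × $52.89 × 1.5 = $317.34
Gross pay = $1904.04 + $317.34 = $2221.38
SIMPLE IRA contribution: $2221.38 × 0.08 = $177.71
Commuter benefit: $100.77
Pre-tax total = $177.71 + $100.77 = $278.48
Taxable wages = $2221.38 − $278.48 = $1942.90
Municipal income tax: $1942.90 × 0.02 = $38.86
State withholding: $1942.90 × 0.03 = $58.29
Social Security tax: $2221.38 × 0.055 = $122.18
Parking fee: $30.15
Vision insurance premium: $11.19
Total deductions = $177.71 + $100.77 + $38.86 + $58.29 + $122.18 + $30.15 + $11.19 = $539.15
Net pay = $2221.38 − $539.15 = $1682.23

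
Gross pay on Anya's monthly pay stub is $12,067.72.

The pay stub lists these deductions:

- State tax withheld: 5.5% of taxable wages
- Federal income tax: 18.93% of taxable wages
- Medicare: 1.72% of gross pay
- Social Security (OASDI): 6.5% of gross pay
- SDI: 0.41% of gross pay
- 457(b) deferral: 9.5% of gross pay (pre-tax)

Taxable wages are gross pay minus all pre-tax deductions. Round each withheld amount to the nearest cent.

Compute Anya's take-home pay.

457(b) deferral: $12,067.72 × 0.095 = $1,146.43
Taxable wages = $12,067.72 − $1,146.43 = $10,921.29
State tax withheld: $10,921.29 × 0.055 = $600.67
Federal income tax: $10,921.29 × 0.1893 = $2,067.40
SDI: $12,067.72 × 0.0041 = $49.48
Medicare: $12,067.72 × 0.0172 = $207.56
Social Security (OASDI): $12,067.72 × 0.065 = $784.40
Total deductions = $1,146.43 + $600.67 + $2,067.40 + $49.48 + $207.56 + $784.40 = $4,855.94
Net pay = $12,067.72 − $4,855.94 = $7,211.78

$7,211.78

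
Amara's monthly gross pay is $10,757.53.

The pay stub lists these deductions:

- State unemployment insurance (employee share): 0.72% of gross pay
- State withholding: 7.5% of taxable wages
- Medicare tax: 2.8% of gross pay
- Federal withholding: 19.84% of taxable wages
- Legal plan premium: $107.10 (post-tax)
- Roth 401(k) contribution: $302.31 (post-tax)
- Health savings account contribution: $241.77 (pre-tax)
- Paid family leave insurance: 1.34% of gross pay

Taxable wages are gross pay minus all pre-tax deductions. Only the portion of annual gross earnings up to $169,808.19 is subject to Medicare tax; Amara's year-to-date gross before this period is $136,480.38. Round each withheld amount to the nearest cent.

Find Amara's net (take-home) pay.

$6,708.53

Health savings account contribution: $241.77
Taxable wages = $10,757.53 − $241.77 = $10,515.76
State withholding: $10,515.76 × 0.075 = $788.68
Federal withholding: $10,515.76 × 0.1984 = $2,086.33
State unemployment insurance (employee share): $10,757.53 × 0.0072 = $77.45
Medicare tax: cap not yet reached, full $10,757.53 is subject → $10,757.53 × 0.028 = $301.21
Paid family leave insurance: $10,757.53 × 0.0134 = $144.15
Roth 401(k) contribution: $302.31
Legal plan premium: $107.10
Total deductions = $241.77 + $788.68 + $2,086.33 + $77.45 + $301.21 + $144.15 + $302.31 + $107.10 = $4,049.00
Net pay = $10,757.53 − $4,049.00 = $6,708.53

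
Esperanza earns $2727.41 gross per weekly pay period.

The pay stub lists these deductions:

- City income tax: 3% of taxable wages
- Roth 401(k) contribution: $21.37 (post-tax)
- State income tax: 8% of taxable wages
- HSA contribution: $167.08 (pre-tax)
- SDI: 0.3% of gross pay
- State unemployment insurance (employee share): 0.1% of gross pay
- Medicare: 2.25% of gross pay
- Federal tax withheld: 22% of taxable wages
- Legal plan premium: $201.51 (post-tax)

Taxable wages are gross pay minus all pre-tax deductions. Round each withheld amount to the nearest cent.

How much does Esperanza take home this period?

HSA contribution: $167.08
Taxable wages = $2727.41 − $167.08 = $2560.33
State income tax: $2560.33 × 0.08 = $204.83
Federal tax withheld: $2560.33 × 0.22 = $563.27
City income tax: $2560.33 × 0.03 = $76.81
SDI: $2727.41 × 0.003 = $8.18
State unemployment insurance (employee share): $2727.41 × 0.001 = $2.73
Medicare: $2727.41 × 0.0225 = $61.37
Roth 401(k) contribution: $21.37
Legal plan premium: $201.51
Total deductions = $167.08 + $204.83 + $563.27 + $76.81 + $8.18 + $2.73 + $61.37 + $21.37 + $201.51 = $1307.15
Net pay = $2727.41 − $1307.15 = $1420.26

$1420.26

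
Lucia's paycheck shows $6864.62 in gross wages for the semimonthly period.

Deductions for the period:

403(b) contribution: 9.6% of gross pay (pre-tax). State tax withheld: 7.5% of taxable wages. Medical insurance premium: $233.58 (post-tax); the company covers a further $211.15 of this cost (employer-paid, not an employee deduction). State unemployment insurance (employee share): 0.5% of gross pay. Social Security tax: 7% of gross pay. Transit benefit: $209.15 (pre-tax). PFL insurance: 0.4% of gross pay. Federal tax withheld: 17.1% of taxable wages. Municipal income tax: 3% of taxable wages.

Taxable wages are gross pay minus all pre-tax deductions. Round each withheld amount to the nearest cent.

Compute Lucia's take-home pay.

Transit benefit: $209.15
403(b) contribution: $6864.62 × 0.096 = $659.00
Pre-tax total = $209.15 + $659.00 = $868.15
Taxable wages = $6864.62 − $868.15 = $5996.47
Federal tax withheld: $5996.47 × 0.171 = $1025.40
State tax withheld: $5996.47 × 0.075 = $449.74
Municipal income tax: $5996.47 × 0.03 = $179.89
State unemployment insurance (employee share): $6864.62 × 0.005 = $34.32
PFL insurance: $6864.62 × 0.004 = $27.46
Social Security tax: $6864.62 × 0.07 = $480.52
Medical insurance premium: $233.58
(Employer's $211.15 toward medical insurance premium is not withheld from the employee.)
Total deductions = $209.15 + $659.00 + $1025.40 + $449.74 + $179.89 + $34.32 + $27.46 + $480.52 + $233.58 = $3299.06
Net pay = $6864.62 − $3299.06 = $3565.56

$3565.56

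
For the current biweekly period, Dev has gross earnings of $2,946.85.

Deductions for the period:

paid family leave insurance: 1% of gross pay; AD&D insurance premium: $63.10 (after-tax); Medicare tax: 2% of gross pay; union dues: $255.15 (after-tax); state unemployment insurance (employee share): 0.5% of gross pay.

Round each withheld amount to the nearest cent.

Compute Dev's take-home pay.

$2,525.46

Medicare tax: $2,946.85 × 0.02 = $58.94
Paid family leave insurance: $2,946.85 × 0.01 = $29.47
State unemployment insurance (employee share): $2,946.85 × 0.005 = $14.73
Union dues: $255.15
AD&D insurance premium: $63.10
Total deductions = $58.94 + $29.47 + $14.73 + $255.15 + $63.10 = $421.39
Net pay = $2,946.85 − $421.39 = $2,525.46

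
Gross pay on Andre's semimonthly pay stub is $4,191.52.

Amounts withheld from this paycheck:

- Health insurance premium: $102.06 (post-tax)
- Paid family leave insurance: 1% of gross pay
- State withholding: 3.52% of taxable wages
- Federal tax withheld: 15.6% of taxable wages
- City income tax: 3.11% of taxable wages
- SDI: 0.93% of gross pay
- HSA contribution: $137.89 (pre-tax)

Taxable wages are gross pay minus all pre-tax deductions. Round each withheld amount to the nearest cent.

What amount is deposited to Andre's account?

HSA contribution: $137.89
Taxable wages = $4,191.52 − $137.89 = $4,053.63
City income tax: $4,053.63 × 0.0311 = $126.07
Federal tax withheld: $4,053.63 × 0.156 = $632.37
State withholding: $4,053.63 × 0.0352 = $142.69
SDI: $4,191.52 × 0.0093 = $38.98
Paid family leave insurance: $4,191.52 × 0.01 = $41.92
Health insurance premium: $102.06
Total deductions = $137.89 + $126.07 + $632.37 + $142.69 + $38.98 + $41.92 + $102.06 = $1,221.98
Net pay = $4,191.52 − $1,221.98 = $2,969.54

$2,969.54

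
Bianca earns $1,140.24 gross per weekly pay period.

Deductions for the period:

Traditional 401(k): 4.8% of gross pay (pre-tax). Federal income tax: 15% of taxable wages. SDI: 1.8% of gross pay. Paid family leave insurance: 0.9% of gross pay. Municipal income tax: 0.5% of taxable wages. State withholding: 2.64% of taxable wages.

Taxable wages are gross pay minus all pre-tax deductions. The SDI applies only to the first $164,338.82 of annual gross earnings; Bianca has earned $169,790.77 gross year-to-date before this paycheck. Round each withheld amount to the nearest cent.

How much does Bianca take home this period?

Traditional 401(k): $1,140.24 × 0.048 = $54.73
Taxable wages = $1,140.24 − $54.73 = $1,085.51
Federal income tax: $1,085.51 × 0.15 = $162.83
State withholding: $1,085.51 × 0.0264 = $28.66
Municipal income tax: $1,085.51 × 0.005 = $5.43
SDI: annual cap $164,338.82 already reached (YTD $169,790.77), so $0.00
Paid family leave insurance: $1,140.24 × 0.009 = $10.26
Total deductions = $54.73 + $162.83 + $28.66 + $5.43 + $0.00 + $10.26 = $261.91
Net pay = $1,140.24 − $261.91 = $878.33

$878.33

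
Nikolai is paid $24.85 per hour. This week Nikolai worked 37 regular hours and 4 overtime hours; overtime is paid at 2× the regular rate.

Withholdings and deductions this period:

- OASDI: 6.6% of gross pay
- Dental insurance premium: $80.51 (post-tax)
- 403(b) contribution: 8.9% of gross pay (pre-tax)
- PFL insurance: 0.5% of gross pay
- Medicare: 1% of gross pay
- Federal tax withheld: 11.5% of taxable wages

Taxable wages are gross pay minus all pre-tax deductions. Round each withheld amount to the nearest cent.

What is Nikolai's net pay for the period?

$730.50

Regular pay: 37 × $24.85 = $919.45
Overtime pay: 4 × $24.85 × 2 = $198.80
Gross pay = $919.45 + $198.80 = $1,118.25
403(b) contribution: $1,118.25 × 0.089 = $99.52
Taxable wages = $1,118.25 − $99.52 = $1,018.73
Federal tax withheld: $1,018.73 × 0.115 = $117.15
PFL insurance: $1,118.25 × 0.005 = $5.59
OASDI: $1,118.25 × 0.066 = $73.80
Medicare: $1,118.25 × 0.01 = $11.18
Dental insurance premium: $80.51
Total deductions = $99.52 + $117.15 + $5.59 + $73.80 + $11.18 + $80.51 = $387.75
Net pay = $1,118.25 − $387.75 = $730.50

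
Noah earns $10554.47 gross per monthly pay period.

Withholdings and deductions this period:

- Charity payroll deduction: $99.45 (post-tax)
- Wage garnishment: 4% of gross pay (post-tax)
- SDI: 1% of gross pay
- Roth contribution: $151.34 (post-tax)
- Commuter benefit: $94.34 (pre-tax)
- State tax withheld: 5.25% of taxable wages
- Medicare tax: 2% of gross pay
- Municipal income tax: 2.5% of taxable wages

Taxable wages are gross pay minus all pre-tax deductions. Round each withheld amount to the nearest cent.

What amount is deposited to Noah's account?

Commuter benefit: $94.34
Taxable wages = $10554.47 − $94.34 = $10460.13
Municipal income tax: $10460.13 × 0.025 = $261.50
State tax withheld: $10460.13 × 0.0525 = $549.16
Medicare tax: $10554.47 × 0.02 = $211.09
SDI: $10554.47 × 0.01 = $105.54
Charity payroll deduction: $99.45
Roth contribution: $151.34
Wage garnishment: $10554.47 × 0.04 = $422.18
Total deductions = $94.34 + $261.50 + $549.16 + $211.09 + $105.54 + $99.45 + $151.34 + $422.18 = $1894.60
Net pay = $10554.47 − $1894.60 = $8659.87

$8659.87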